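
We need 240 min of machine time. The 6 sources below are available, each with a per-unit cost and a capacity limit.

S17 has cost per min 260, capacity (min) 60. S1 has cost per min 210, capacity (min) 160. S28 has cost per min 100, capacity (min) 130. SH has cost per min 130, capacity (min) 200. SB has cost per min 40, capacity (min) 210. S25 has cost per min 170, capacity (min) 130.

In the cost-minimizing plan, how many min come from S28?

30

Fill from the cheapest source first.
Take 210 from SB at 40 → need 30 more.
Take 30 from S28 at 100 to finish.
SH, S25, S1, S17: unused.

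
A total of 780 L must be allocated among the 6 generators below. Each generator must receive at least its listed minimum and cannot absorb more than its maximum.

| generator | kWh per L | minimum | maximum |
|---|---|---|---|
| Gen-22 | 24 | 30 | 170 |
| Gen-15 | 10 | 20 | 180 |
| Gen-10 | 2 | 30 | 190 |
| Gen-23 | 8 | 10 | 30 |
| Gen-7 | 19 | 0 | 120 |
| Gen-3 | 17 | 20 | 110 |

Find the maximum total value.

10610

Meeting every minimum uses 30+20+30+10+0+20 = 110 L, leaving 670.
Order the generators by kWh per L: Gen-22 24 > Gen-7 19 > Gen-3 17 > Gen-15 10 > Gen-23 8 > Gen-10 2.
Gen-22 takes 140 more to reach its cap of 170 → 530 left.
Give Gen-7 120 more to hit its cap of 120 → 410 left.
Give Gen-3 90 more to hit its cap of 110 → 320 left.
Give Gen-15 160 more to hit its cap of 180 → 160 left.
Gen-23 takes 20 more to reach its cap of 30 → 140 left.
Gen-10: +140 (room for 160) → 170. Pool exhausted.
Total = 24×170 + 10×180 + 2×170 + 8×30 + 19×120 + 17×110 = 10610.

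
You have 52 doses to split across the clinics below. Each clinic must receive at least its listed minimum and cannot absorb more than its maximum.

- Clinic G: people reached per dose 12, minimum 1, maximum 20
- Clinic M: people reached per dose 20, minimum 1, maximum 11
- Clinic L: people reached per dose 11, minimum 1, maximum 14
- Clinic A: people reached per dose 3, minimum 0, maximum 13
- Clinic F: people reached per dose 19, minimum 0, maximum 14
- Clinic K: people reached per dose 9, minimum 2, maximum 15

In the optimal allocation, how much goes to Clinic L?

Meeting every minimum uses 1+1+1+0+0+2 = 5 doses, leaving 47.
Highest people reached per dose first: Clinic M 20 > Clinic F 19 > Clinic G 12 > Clinic L 11 > Clinic K 9 > Clinic A 3.
Clinic M: +10 to 11 (cap) — 37 left.
Clinic F takes 14 more to reach its cap of 14 — 23 left.
Give Clinic G 19 more to hit its cap of 20 — 4 left.
Clinic L: +4 (room for 13) → 5. Pool exhausted.

5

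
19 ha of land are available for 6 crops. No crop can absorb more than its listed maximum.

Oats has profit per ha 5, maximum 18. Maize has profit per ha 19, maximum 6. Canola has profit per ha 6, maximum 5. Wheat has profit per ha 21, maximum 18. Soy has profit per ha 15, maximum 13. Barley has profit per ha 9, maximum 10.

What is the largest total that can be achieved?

397

Highest profit per ha first: Wheat 21 > Maize 19 > Soy 15 > Barley 9 > Canola 6 > Oats 5.
Wheat takes 18 to reach its cap of 18 → 1 left.
Maize: +1 (room for 6) → 1. Pool exhausted.
Total = 19×1 + 21×18 = 397.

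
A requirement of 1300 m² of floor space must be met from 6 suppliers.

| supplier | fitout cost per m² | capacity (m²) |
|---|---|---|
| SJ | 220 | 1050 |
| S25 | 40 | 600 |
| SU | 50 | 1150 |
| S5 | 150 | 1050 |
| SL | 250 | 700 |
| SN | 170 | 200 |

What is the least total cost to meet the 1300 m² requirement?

59000

Cheapest first:
S25 (40): use full 600 → 700 m² to go.
SU (50): take the remaining 700 → done.
S5, SN, SJ, SL: unused.
Cost = 600×40 + 700×50 = 59000.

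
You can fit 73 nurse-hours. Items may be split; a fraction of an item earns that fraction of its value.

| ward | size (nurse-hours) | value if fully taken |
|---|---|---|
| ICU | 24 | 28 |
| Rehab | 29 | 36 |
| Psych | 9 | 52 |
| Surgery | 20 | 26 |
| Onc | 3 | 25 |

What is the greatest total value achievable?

Rank by value-to-size ratio: Onc 25/3≈8.33, Psych 52/9≈5.78, Surgery 26/20≈1.3, Rehab 36/29≈1.24, ICU 28/24≈1.17.
All 3 nurse-hours of Onc fit (value 25) ; 70 remain.
All 9 nurse-hours of Psych fit (value 52) ; 61 remain.
Take all of Surgery (20 nurse-hours, value 26) ; 41 nurse-hours left.
Rehab: take in full, 29 nurse-hours for value 36 ; 12 left.
Fill the last 12 nurse-hours with part of ICU: 12/24 of it earns 14.
Total value = 153.

153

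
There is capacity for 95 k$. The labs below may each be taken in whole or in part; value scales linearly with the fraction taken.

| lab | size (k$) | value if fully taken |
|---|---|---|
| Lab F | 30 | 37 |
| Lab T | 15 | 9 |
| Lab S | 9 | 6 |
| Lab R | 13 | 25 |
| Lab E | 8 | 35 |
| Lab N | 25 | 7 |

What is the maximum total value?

Sort by value density: Lab E 35/8≈4.38, Lab R 25/13≈1.92, Lab F 37/30≈1.23, Lab S 6/9≈0.667, Lab T 9/15≈0.6, Lab N 7/25≈0.28.
Take all of Lab E (8 k$, value 35) ; 87 k$ left.
All 13 k$ of Lab R fit (value 25) ; 74 remain.
Take all of Lab F (30 k$, value 37) ; 44 k$ left.
Take all of Lab S (9 k$, value 6) ; 35 k$ left.
Take all of Lab T (15 k$, value 9) ; 20 k$ left.
Fill the last 20 k$ with part of Lab N: 20/25 of it earns 5.6.
Total value = 117.6.

117.6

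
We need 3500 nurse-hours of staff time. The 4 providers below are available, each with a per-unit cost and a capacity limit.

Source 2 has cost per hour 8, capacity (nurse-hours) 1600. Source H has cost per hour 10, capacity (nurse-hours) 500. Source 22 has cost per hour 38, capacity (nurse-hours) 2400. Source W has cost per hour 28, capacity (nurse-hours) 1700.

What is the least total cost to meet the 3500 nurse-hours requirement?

57000

Use providers in increasing cost order.
Source 2 (8): use full 1600 → 1900 nurse-hours to go.
Take 500 from Source H at 10 → need 1400 more.
Source W (28): take the remaining 1400 → done.
Source 22: unused.
Cost = 1600×8 + 500×10 + 1400×28 = 57000.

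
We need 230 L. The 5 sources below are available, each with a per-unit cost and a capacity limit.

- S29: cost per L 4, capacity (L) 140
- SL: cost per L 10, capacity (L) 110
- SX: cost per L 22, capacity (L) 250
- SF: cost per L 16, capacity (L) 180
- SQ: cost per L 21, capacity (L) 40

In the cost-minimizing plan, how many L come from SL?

90

Fill from the cheapest source first.
Take 140 from S29 at 4 ; need 90 more.
Take 90 from SL at 10 to finish.
SF, SQ, SX: unused.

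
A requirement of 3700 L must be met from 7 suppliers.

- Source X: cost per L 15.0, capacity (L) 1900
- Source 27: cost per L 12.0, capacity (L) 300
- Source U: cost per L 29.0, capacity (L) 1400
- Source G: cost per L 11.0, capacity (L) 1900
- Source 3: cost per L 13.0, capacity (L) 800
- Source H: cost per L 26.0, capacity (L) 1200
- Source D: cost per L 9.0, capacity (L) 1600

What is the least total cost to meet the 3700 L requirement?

37700

Fill from the cheapest supplier first.
Source D (9.0): use full 1600 ; 2100 L to go.
Source G (11.0): use full 1900 ; 200 L to go.
Source 27 at 12.0: take 200 of its 300 ; requirement met.
Source 3, Source X, Source H, Source U: unused.
Cost = 1600×9.0 + 1900×11.0 + 200×12.0 = 37700.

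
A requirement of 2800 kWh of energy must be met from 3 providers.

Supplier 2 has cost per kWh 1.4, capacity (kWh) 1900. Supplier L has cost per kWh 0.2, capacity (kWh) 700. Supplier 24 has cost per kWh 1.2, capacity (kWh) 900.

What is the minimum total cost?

Cheapest first:
Take 700 from Supplier L at 0.2 ; need 2100 more.
Supplier 24 (1.2): use full 900 ; 1200 kWh to go.
Take 1200 from Supplier 2 at 1.4 to finish.
Cost = 700×0.2 + 900×1.2 + 1200×1.4 = 2900.

2900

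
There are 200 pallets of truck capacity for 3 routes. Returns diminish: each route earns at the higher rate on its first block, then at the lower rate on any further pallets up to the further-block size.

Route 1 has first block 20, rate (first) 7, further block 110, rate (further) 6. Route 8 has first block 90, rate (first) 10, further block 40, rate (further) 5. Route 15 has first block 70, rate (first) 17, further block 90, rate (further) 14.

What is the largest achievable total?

Rank every tier by rate: Route 15/first 17 > Route 15/second 14 > Route 8/first 10 > Route 1/first 7 > Route 1/second 6 > Route 8/second 5.
Fill Route 15 first block (70 at 17) — 130 left.
Route 15 second at 14: fill all 90 — 40 left.
40 remain; put them into Route 8 first at 10.
Total = 17×70 + 14×90 + 10×40 = 2850.

2850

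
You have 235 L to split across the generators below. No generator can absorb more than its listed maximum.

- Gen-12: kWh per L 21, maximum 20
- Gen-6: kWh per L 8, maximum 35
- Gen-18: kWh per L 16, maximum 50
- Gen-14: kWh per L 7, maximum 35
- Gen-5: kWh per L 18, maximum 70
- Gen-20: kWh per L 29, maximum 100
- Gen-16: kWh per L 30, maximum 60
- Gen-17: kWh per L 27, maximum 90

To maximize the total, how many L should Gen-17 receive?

75

Rank by kWh per L: Gen-16 30 > Gen-20 29 > Gen-17 27 > Gen-12 21 > Gen-5 18 > Gen-18 16 > Gen-6 8 > Gen-14 7.
Gen-16: +60 to 60 (cap) → 175 left.
Give Gen-20 100 to hit its cap of 100 → 75 left.
Only 75 left; Gen-17 takes them to reach 75.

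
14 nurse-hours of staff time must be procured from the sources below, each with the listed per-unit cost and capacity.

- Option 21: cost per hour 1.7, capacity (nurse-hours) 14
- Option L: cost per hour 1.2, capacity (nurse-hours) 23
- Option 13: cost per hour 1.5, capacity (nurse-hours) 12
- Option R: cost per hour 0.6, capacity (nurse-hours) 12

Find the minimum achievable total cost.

Cheapest first:
Take 12 from Option R at 0.6 — need 2 more.
Take 2 from Option L at 1.2 to finish.
Option 13, Option 21: unused.
Cost = 12×0.6 + 2×1.2 = 9.6.

9.6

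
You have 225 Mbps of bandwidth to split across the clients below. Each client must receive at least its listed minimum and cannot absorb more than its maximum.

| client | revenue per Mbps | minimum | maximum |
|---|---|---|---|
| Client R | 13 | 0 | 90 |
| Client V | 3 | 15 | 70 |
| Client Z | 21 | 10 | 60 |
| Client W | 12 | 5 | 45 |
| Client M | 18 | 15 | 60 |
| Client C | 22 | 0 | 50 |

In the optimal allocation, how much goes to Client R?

35

Meeting every minimum uses 0+15+10+5+15+0 = 45 Mbps, leaving 180.
Rank by revenue per Mbps: Client C 22 > Client Z 21 > Client M 18 > Client R 13 > Client W 12 > Client V 3.
Give Client C 50 more to hit its cap of 50 — 130 left.
Give Client Z 50 more to hit its cap of 60 — 80 left.
Give Client M 45 more to hit its cap of 60 — 35 left.
Client R: +35 (room for 90) → 35. Pool exhausted.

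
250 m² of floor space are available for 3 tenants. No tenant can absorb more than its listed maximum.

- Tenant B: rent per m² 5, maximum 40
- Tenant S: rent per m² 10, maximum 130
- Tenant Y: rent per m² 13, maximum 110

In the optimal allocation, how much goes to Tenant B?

Order the tenants by rent per m²: Tenant Y 13 > Tenant S 10 > Tenant B 5.
Tenant Y: +110 to 110 (cap) — 140 left.
Tenant S: +130 to 130 (cap) — 10 left.
Tenant B has room for 40 but only 10 remain, so it gets 10.

10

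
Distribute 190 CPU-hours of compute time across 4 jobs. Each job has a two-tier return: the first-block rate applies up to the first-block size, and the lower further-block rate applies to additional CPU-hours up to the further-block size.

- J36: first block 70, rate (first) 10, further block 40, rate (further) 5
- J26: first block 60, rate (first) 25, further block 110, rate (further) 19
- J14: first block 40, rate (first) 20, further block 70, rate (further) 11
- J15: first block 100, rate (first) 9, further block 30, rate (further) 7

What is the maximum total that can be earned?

Treat each block as its own option and order by rate: J26/tier1 25 > J14/tier1 20 > J26/tier2 19 > J14/tier2 11 > J36/tier1 10 > J15/tier1 9 > J15/tier2 7 > J36/tier2 5.
Fill J26 tier1 block (60 at 25) — 130 left.
Fill J14 tier1 block (40 at 20) — 90 left.
J26/tier2: +90 of 110 at 19; pool empty.
Total = 25×60 + 20×40 + 19×90 = 4010.

4010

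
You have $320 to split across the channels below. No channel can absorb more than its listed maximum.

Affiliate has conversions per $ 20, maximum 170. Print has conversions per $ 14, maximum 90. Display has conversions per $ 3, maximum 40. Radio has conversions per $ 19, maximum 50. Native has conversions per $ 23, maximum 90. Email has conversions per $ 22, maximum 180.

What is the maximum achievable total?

Highest conversions per $ first: Native 23 > Email 22 > Affiliate 20 > Radio 19 > Print 14 > Display 3.
Give Native 90 to hit its cap of 90 ; 230 left.
Email takes 180 to reach its cap of 180 ; 50 left.
Only 50 left; Affiliate takes them to reach 50.
Total = 20×50 + 23×90 + 22×180 = 7030.

7030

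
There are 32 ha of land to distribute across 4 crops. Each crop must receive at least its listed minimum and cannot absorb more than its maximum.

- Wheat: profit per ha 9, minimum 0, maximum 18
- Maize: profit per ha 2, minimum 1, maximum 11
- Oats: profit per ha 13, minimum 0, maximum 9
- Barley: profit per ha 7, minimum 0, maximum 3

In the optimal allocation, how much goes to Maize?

Meeting every minimum uses 0+1+0+0 = 1 ha, leaving 31.
Highest profit per ha first: Oats 13 > Wheat 9 > Barley 7 > Maize 2.
Oats: +9 to 9 (cap) — 22 left.
Wheat takes 18 more to reach its cap of 18 — 4 left.
Give Barley 3 more to hit its cap of 3 — 1 left.
Maize: +1 (room for 10) → 2. Pool exhausted.

2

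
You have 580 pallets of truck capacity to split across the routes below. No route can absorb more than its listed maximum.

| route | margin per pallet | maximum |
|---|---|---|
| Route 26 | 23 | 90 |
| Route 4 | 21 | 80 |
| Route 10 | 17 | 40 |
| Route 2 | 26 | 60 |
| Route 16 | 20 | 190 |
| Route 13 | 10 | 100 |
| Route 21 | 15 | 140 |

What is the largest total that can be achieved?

Rank by margin per pallet: Route 2 26 > Route 26 23 > Route 4 21 > Route 16 20 > Route 10 17 > Route 21 15 > Route 13 10.
Route 2 takes 60 to reach its cap of 60 ; 520 left.
Route 26: +90 to 90 (cap) ; 430 left.
Route 4 takes 80 to reach its cap of 80 ; 350 left.
Route 16: +190 to 190 (cap) ; 160 left.
Give Route 10 40 to hit its cap of 40 ; 120 left.
Route 21 has room for 140 but only 120 remain, so it gets 120.
Total = 23×90 + 21×80 + 17×40 + 26×60 + 20×190 + 15×120 = 11590.

11590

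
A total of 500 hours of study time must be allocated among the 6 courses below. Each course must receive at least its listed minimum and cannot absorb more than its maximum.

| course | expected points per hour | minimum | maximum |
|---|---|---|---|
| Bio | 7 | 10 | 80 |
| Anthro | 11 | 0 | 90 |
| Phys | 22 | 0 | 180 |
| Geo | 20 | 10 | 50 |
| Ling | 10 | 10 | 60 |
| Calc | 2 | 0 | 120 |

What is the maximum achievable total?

7190

Meeting every minimum uses 10+0+0+10+10+0 = 30 hours, leaving 470.
Order the courses by expected points per hour: Phys 22 > Geo 20 > Anthro 11 > Ling 10 > Bio 7 > Calc 2.
Phys takes 180 more to reach its cap of 180 — 290 left.
Geo takes 40 more to reach its cap of 50 — 250 left.
Anthro takes 90 more to reach its cap of 90 — 160 left.
Give Ling 50 more to hit its cap of 60 — 110 left.
Give Bio 70 more to hit its cap of 80 — 40 left.
Only 40 left; Calc takes them to reach 40.
Total = 7×80 + 11×90 + 22×180 + 20×50 + 10×60 + 2×40 = 7190.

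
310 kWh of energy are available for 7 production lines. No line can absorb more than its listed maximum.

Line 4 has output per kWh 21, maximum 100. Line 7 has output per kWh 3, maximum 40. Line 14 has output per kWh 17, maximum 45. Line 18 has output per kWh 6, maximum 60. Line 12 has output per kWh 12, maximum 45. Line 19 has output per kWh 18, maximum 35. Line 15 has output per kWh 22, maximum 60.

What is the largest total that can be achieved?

5505

Highest output per kWh first: Line 15 22 > Line 4 21 > Line 19 18 > Line 14 17 > Line 12 12 > Line 18 6 > Line 7 3.
Line 15: +60 to 60 (cap) — 250 left.
Give Line 4 100 to hit its cap of 100 — 150 left.
Give Line 19 35 to hit its cap of 35 — 115 left.
Line 14: +45 to 45 (cap) — 70 left.
Line 12 takes 45 to reach its cap of 45 — 25 left.
Only 25 left; Line 18 takes them to reach 25.
Total = 21×100 + 17×45 + 6×25 + 12×45 + 18×35 + 22×60 = 5505.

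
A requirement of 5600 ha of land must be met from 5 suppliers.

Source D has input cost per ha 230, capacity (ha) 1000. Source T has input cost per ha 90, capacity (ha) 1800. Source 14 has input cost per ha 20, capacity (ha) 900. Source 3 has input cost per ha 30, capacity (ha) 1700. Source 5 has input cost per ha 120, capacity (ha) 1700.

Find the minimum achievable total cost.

Use suppliers in increasing cost order.
Take 900 from Source 14 at 20 → need 4700 more.
Take 1700 from Source 3 at 30 → need 3000 more.
Take 1800 from Source T at 90 → need 1200 more.
Source 5 at 120: take 1200 of its 1700 → requirement met.
Source D: unused.
Cost = 900×20 + 1700×30 + 1800×90 + 1200×120 = 375000.

375000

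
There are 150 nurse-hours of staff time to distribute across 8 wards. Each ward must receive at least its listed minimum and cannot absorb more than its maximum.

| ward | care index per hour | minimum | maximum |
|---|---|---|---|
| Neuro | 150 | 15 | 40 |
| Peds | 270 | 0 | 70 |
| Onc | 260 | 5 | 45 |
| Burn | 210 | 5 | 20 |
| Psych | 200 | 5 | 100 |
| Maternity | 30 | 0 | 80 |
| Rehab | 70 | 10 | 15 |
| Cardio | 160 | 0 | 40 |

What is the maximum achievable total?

35600

Meeting every minimum uses 15+0+5+5+5+0+10+0 = 40 nurse-hours, leaving 110.
Highest care index per hour first: Peds 270 > Onc 260 > Burn 210 > Psych 200 > Cardio 160 > Neuro 150 > Rehab 70 > Maternity 30.
Peds takes 70 more to reach its cap of 70 → 40 left.
Onc takes 40 more to reach its cap of 45 → 0 left.
Total = 150×15 + 270×70 + 260×45 + 210×5 + 200×5 + 70×10 = 35600.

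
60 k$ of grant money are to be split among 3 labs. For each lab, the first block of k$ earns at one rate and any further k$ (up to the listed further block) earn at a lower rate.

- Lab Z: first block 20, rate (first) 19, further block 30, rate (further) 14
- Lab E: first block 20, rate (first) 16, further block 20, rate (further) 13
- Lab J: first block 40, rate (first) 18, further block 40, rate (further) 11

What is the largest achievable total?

Order all 6 blocks by rate: Lab Z/T1 19 > Lab J/T1 18 > Lab E/T1 16 > Lab Z/T2 14 > Lab E/T2 13 > Lab J/T2 11.
Lab Z/T1 (19): +20 → 40 left.
Lab J/T1 (18): +40 → 0 left.
Total = 19×20 + 18×40 = 1100.

1100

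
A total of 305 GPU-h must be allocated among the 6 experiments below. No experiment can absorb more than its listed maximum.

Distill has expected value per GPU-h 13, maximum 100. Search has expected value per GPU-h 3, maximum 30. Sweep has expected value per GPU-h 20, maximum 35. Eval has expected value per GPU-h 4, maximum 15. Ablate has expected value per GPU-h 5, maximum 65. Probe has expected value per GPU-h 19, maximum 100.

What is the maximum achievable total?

4245

Highest expected value per GPU-h first: Sweep 20 > Probe 19 > Distill 13 > Ablate 5 > Eval 4 > Search 3.
Give Sweep 35 to hit its cap of 35 — 270 left.
Probe: +100 to 100 (cap) — 170 left.
Distill takes 100 to reach its cap of 100 — 70 left.
Ablate takes 65 to reach its cap of 65 — 5 left.
Eval: +5 (room for 15) → 5. Pool exhausted.
Total = 13×100 + 20×35 + 4×5 + 5×65 + 19×100 = 4245.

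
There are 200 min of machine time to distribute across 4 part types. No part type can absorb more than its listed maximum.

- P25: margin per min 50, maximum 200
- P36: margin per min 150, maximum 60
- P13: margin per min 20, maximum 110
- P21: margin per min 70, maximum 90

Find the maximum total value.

17800

Order the part types by margin per min: P36 150 > P21 70 > P25 50 > P13 20.
P36: +60 to 60 (cap) ; 140 left.
P21 takes 90 to reach its cap of 90 ; 50 left.
P25: +50 (room for 200) → 50. Pool exhausted.
Total = 50×50 + 150×60 + 70×90 = 17800.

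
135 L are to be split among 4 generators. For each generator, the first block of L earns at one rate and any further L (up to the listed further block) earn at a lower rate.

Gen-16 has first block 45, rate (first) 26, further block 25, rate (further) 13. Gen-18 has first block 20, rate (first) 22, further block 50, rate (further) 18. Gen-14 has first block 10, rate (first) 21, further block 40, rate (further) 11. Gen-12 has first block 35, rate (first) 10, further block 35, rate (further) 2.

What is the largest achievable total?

Order all 8 blocks by rate: Gen-16/first 26 > Gen-18/first 22 > Gen-14/first 21 > Gen-18/second 18 > Gen-16/second 13 > Gen-14/second 11 > Gen-12/first 10 > Gen-12/second 2.
Gen-16 first at 26: fill all 45 ; 90 left.
Gen-18/first (22): +20 ; 70 left.
Gen-14/first (21): +10 ; 60 left.
Gen-18/second (18): +50 ; 10 left.
Gen-16/second: +10 of 25 at 13; pool empty.
Total = 26×45 + 22×20 + 21×10 + 18×50 + 13×10 = 2850.

2850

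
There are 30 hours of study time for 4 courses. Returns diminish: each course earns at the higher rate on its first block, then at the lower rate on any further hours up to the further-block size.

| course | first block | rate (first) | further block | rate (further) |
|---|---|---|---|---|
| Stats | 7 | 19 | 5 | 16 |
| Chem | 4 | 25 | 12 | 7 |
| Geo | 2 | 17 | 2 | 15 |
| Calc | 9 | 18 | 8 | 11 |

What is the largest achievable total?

Order all 8 blocks by rate: Chem/T1 25 > Stats/T1 19 > Calc/T1 18 > Geo/T1 17 > Stats/T2 16 > Geo/T2 15 > Calc/T2 11 > Chem/T2 7.
Chem/T1 (25): +4 → 26 left.
Stats/T1 (19): +7 → 19 left.
Calc T1 at 18: fill all 9 → 10 left.
Geo T1 at 17: fill all 2 → 8 left.
Fill Stats T2 block (5 at 16) → 3 left.
Geo/T2 (15): +2 → 1 left.
Calc/T2: +1 of 8 at 11; pool empty.
Total = 25×4 + 19×7 + 18×9 + 17×2 + 16×5 + 15×2 + 11×1 = 550.

550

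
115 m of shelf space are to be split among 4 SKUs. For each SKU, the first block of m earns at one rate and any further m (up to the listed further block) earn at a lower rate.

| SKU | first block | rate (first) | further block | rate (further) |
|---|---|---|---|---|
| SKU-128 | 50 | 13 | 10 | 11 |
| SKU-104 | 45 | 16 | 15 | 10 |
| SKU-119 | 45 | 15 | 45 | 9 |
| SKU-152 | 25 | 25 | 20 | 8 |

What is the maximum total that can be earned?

2020

Treat each block as its own option and order by rate: SKU-152/first 25 > SKU-104/first 16 > SKU-119/first 15 > SKU-128/first 13 > SKU-128/second 11 > SKU-104/second 10 > SKU-119/second 9 > SKU-152/second 8.
SKU-152 first at 25: fill all 25 ; 90 left.
Fill SKU-104 first block (45 at 16) ; 45 left.
SKU-119/first (15): +45 ; 0 left.
Total = 25×25 + 16×45 + 15×45 = 2020.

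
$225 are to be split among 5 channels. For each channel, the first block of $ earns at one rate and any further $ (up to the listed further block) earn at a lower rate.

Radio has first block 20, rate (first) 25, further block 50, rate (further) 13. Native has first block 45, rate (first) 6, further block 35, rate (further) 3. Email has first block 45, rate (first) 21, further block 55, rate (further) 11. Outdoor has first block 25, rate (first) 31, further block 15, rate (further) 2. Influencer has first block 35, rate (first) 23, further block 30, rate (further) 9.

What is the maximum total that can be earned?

4225

Treat each block as its own option and order by rate: Outdoor/first 31 > Radio/first 25 > Influencer/first 23 > Email/first 21 > Radio/second 13 > Email/second 11 > Influencer/second 9 > Native/first 6 > Native/second 3 > Outdoor/second 2.
Outdoor first at 31: fill all 25 ; 200 left.
Radio first at 25: fill all 20 ; 180 left.
Influencer/first (23): +35 ; 145 left.
Fill Email first block (45 at 21) ; 100 left.
Fill Radio second block (50 at 13) ; 50 left.
50 remain; put them into Email second at 11.
Total = 31×25 + 25×20 + 23×35 + 21×45 + 13×50 + 11×50 = 4225.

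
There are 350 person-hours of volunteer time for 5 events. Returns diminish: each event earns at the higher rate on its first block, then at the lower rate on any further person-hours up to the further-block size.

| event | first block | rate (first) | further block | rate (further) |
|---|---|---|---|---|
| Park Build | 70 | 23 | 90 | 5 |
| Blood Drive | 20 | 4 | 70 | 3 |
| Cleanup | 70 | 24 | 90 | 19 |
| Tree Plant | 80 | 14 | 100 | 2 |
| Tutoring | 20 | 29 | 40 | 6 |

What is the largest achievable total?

Order all 10 blocks by rate: Tutoring/T1 29 > Cleanup/T1 24 > Park Build/T1 23 > Cleanup/T2 19 > Tree Plant/T1 14 > Tutoring/T2 6 > Park Build/T2 5 > Blood Drive/T1 4 > Blood Drive/T2 3 > Tree Plant/T2 2.
Fill Tutoring T1 block (20 at 29) → 330 left.
Cleanup/T1 (24): +70 → 260 left.
Fill Park Build T1 block (70 at 23) → 190 left.
Fill Cleanup T2 block (90 at 19) → 100 left.
Tree Plant T1 at 14: fill all 80 → 20 left.
20 remain; put them into Tutoring T2 at 6.
Total = 29×20 + 24×70 + 23×70 + 19×90 + 14×80 + 6×20 = 6820.

6820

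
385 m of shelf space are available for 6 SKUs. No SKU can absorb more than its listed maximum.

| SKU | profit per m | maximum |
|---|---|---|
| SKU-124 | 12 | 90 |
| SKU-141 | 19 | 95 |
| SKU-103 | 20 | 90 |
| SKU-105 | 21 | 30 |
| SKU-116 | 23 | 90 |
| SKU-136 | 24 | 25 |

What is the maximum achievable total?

7565

Order the SKUs by profit per m: SKU-136 24 > SKU-116 23 > SKU-105 21 > SKU-103 20 > SKU-141 19 > SKU-124 12.
Give SKU-136 25 to hit its cap of 25 ; 360 left.
SKU-116: +90 to 90 (cap) ; 270 left.
SKU-105 takes 30 to reach its cap of 30 ; 240 left.
SKU-103: +90 to 90 (cap) ; 150 left.
SKU-141 takes 95 to reach its cap of 95 ; 55 left.
SKU-124: +55 (room for 90) → 55. Pool exhausted.
Total = 12×55 + 19×95 + 20×90 + 21×30 + 23×90 + 24×25 = 7565.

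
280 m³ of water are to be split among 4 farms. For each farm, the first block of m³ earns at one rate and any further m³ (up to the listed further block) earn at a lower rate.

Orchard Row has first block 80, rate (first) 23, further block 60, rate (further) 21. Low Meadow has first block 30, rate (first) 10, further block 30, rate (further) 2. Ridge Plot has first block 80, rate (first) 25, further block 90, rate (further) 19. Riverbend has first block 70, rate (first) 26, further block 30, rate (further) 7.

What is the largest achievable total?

Treat each block as its own option and order by rate: Riverbend/T1 26 > Ridge Plot/T1 25 > Orchard Row/T1 23 > Orchard Row/T2 21 > Ridge Plot/T2 19 > Low Meadow/T1 10 > Riverbend/T2 7 > Low Meadow/T2 2.
Fill Riverbend T1 block (70 at 26) → 210 left.
Ridge Plot/T1 (25): +80 → 130 left.
Orchard Row T1 at 23: fill all 80 → 50 left.
50 remain; put them into Orchard Row T2 at 21.
Total = 26×70 + 25×80 + 23×80 + 21×50 = 6710.

6710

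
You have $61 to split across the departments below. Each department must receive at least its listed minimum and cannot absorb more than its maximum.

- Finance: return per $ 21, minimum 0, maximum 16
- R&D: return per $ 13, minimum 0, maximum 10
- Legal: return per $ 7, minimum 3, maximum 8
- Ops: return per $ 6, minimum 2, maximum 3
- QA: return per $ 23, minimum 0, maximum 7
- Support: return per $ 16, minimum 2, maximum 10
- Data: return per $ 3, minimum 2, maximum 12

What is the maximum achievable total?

Meeting every minimum uses 0+0+3+2+0+2+2 = 9 $, leaving 52.
Rank by return per $: QA 23 > Finance 21 > Support 16 > R&D 13 > Legal 7 > Ops 6 > Data 3.
Give QA 7 more to hit its cap of 7 → 45 left.
Give Finance 16 more to hit its cap of 16 → 29 left.
Support takes 8 more to reach its cap of 10 → 21 left.
R&D: +10 to 10 (cap) → 11 left.
Legal takes 5 more to reach its cap of 8 → 6 left.
Ops takes 1 more to reach its cap of 3 → 5 left.
Data: +5 (room for 10) → 7. Pool exhausted.
Total = 21×16 + 13×10 + 7×8 + 6×3 + 23×7 + 16×10 + 3×7 = 882.

882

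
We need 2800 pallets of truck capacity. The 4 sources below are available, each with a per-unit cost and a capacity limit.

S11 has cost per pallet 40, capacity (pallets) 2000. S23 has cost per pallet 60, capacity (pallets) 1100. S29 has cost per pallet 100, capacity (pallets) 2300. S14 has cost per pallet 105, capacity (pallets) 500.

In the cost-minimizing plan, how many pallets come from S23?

Use sources in increasing cost order.
S11 at 40: take all 2000 pallets — 800 still needed.
Take 800 from S23 at 60 to finish.
S29, S14: unused.

800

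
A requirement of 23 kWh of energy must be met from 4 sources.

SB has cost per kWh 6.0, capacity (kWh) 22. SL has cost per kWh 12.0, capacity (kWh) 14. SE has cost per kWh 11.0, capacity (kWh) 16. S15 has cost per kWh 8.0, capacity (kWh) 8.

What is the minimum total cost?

140

Use sources in increasing cost order.
SB (6.0): use full 22 ; 1 kWh to go.
Take 1 from S15 at 8.0 to finish.
SE, SL: unused.
Cost = 22×6.0 + 1×8.0 = 140.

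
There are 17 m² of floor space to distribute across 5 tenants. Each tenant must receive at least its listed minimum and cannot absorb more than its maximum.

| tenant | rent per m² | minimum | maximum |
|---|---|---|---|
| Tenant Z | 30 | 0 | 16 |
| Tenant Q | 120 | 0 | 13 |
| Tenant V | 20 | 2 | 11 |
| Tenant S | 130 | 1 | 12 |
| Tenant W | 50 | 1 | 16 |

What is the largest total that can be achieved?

1890

Meeting every minimum uses 0+0+2+1+1 = 4 m², leaving 13.
Order the tenants by rent per m²: Tenant S 130 > Tenant Q 120 > Tenant W 50 > Tenant Z 30 > Tenant V 20.
Tenant S: +11 to 12 (cap) → 2 left.
Only 2 left; Tenant Q takes them to reach 2.
Total = 120×2 + 20×2 + 130×12 + 50×1 = 1890.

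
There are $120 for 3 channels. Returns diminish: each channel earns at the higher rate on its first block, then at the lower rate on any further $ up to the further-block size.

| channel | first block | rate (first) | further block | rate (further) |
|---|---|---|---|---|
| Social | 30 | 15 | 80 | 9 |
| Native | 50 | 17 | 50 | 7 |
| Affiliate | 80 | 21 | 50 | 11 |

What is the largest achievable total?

2360

Order all 6 blocks by rate: Affiliate/tier1 21 > Native/tier1 17 > Social/tier1 15 > Affiliate/tier2 11 > Social/tier2 9 > Native/tier2 7.
Affiliate tier1 at 21: fill all 80 — 40 left.
40 remain; put them into Native tier1 at 17.
Total = 21×80 + 17×40 = 2360.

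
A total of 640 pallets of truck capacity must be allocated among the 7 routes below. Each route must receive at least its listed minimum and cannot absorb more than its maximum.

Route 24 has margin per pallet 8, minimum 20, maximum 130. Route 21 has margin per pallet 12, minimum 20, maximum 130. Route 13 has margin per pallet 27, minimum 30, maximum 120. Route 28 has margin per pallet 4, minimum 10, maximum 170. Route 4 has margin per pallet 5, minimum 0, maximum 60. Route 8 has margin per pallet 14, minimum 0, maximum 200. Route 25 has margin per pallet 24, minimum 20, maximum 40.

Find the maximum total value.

Meeting every minimum uses 20+20+30+10+0+0+20 = 100 pallets, leaving 540.
Rank by margin per pallet: Route 13 27 > Route 25 24 > Route 8 14 > Route 21 12 > Route 24 8 > Route 4 5 > Route 28 4.
Route 13 takes 90 more to reach its cap of 120 → 450 left.
Route 25 takes 20 more to reach its cap of 40 → 430 left.
Give Route 8 200 more to hit its cap of 200 → 230 left.
Route 21 takes 110 more to reach its cap of 130 → 120 left.
Route 24: +110 to 130 (cap) → 10 left.
Route 4 has room for 60 more but only 10 remain, so it gets 10.
Total = 8×130 + 12×130 + 27×120 + 4×10 + 5×10 + 14×200 + 24×40 = 9690.

9690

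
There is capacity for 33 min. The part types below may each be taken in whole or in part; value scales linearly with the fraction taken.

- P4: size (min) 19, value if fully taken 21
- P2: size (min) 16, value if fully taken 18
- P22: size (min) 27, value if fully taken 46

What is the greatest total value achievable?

52.75

Sort by value density: P22 46/27≈1.7, P2 18/16≈1.12, P4 21/19≈1.11.
Take all of P22 (27 min, value 46) ; 6 min left.
Fill the last 6 min with part of P2: 6/16 of it earns 6.75.
Total value = 52.75.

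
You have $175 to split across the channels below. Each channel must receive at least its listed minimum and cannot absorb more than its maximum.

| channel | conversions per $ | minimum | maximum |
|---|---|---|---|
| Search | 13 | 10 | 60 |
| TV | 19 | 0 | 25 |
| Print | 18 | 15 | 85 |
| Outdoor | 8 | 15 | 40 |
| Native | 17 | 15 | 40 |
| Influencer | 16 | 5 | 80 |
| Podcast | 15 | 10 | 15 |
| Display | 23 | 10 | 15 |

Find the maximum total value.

Meeting every minimum uses 10+0+15+15+15+5+10+10 = 80 $, leaving 95.
Order the channels by conversions per $: Display 23 > TV 19 > Print 18 > Native 17 > Influencer 16 > Podcast 15 > Search 13 > Outdoor 8.
Display: +5 to 15 (cap) ; 90 left.
TV: +25 to 25 (cap) ; 65 left.
Print has room for 70 more but only 65 remain, so it gets 80.
Total = 13×10 + 19×25 + 18×80 + 8×15 + 17×15 + 16×5 + 15×10 + 23×15 = 2995.

2995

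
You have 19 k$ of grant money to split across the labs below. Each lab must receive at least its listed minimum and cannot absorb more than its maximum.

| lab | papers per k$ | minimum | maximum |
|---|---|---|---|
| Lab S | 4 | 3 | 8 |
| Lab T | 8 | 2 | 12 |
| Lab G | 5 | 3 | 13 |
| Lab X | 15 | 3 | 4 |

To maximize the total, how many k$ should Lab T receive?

Meeting every minimum uses 3+2+3+3 = 11 k$, leaving 8.
Order the labs by papers per k$: Lab X 15 > Lab T 8 > Lab G 5 > Lab S 4.
Lab X: +1 to 4 (cap) ; 7 left.
Only 7 left; Lab T takes them to reach 9.

9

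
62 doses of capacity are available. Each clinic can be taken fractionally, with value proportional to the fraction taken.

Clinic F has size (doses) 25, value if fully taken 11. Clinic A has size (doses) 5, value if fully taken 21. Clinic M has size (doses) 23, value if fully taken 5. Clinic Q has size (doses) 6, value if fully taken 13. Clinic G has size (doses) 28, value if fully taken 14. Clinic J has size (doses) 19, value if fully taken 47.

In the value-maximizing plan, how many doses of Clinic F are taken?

4

Sort by value density: Clinic A 21/5≈4.2, Clinic J 47/19≈2.47, Clinic Q 13/6≈2.17, Clinic G 14/28≈0.5, Clinic F 11/25≈0.44, Clinic M 5/23≈0.217.
Clinic A: take in full, 5 doses for value 21 ; 57 left.
Clinic J: take in full, 19 doses for value 47 ; 38 left.
Clinic Q: take in full, 6 doses for value 13 ; 32 left.
All 28 doses of Clinic G fit (value 14) ; 4 remain.
4 doses left: a 4/25 share of Clinic F gives 11×4/25 = 1.76.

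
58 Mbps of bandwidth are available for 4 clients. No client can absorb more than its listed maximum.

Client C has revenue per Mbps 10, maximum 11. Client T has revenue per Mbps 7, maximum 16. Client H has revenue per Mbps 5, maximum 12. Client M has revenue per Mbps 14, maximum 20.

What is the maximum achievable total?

557

Highest revenue per Mbps first: Client M 14 > Client C 10 > Client T 7 > Client H 5.
Give Client M 20 to hit its cap of 20 — 38 left.
Give Client C 11 to hit its cap of 11 — 27 left.
Client T takes 16 to reach its cap of 16 — 11 left.
Client H: +11 (room for 12) → 11. Pool exhausted.
Total = 10×11 + 7×16 + 5×11 + 14×20 = 557.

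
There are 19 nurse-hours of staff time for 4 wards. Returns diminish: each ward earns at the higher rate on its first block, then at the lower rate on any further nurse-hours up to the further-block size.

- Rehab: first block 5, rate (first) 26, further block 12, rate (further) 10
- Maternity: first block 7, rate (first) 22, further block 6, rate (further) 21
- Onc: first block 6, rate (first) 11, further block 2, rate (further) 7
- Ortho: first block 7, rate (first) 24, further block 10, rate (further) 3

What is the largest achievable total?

452

Rank every tier by rate: Rehab/tier1 26 > Ortho/tier1 24 > Maternity/tier1 22 > Maternity/tier2 21 > Onc/tier1 11 > Rehab/tier2 10 > Onc/tier2 7 > Ortho/tier2 3.
Rehab tier1 at 26: fill all 5 — 14 left.
Ortho/tier1 (24): +7 — 7 left.
Maternity tier1 at 22: fill all 7 — 0 left.
Total = 26×5 + 24×7 + 22×7 = 452.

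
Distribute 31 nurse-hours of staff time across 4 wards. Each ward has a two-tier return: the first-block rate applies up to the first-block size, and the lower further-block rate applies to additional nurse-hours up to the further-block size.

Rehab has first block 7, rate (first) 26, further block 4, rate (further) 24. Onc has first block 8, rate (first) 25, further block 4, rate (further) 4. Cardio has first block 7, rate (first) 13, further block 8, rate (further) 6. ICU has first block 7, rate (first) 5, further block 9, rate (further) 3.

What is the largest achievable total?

599

Rank every tier by rate: Rehab/first 26 > Onc/first 25 > Rehab/second 24 > Cardio/first 13 > Cardio/second 6 > ICU/first 5 > Onc/second 4 > ICU/second 3.
Rehab/first (26): +7 → 24 left.
Onc first at 25: fill all 8 → 16 left.
Fill Rehab second block (4 at 24) → 12 left.
Cardio first at 13: fill all 7 → 5 left.
5 remain; put them into Cardio second at 6.
Total = 26×7 + 25×8 + 24×4 + 13×7 + 6×5 = 599.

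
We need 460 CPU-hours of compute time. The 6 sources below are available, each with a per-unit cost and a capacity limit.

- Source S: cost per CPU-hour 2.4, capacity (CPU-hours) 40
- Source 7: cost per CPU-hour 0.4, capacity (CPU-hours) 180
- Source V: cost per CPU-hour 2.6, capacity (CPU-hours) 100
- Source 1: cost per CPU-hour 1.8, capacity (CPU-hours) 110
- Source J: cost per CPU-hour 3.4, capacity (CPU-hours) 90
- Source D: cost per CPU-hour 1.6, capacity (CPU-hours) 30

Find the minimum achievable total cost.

Cheapest first:
Source 7 at 0.4: take all 180 CPU-hours ; 280 still needed.
Take 30 from Source D at 1.6 ; need 250 more.
Take 110 from Source 1 at 1.8 ; need 140 more.
Source S (2.4): use full 40 ; 100 CPU-hours to go.
Source V at 2.6: take all 100 CPU-hours ; 0 still needed.
Source J: unused.
Cost = 180×0.4 + 30×1.6 + 110×1.8 + 40×2.4 + 100×2.6 = 674.

674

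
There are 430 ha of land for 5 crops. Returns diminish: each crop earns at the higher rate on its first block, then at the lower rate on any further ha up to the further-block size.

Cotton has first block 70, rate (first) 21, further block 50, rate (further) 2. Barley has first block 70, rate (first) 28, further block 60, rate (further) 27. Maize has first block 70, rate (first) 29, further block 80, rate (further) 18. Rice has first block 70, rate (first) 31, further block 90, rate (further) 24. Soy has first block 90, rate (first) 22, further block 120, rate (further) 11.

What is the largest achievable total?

11480

Treat each block as its own option and order by rate: Rice/T1 31 > Maize/T1 29 > Barley/T1 28 > Barley/T2 27 > Rice/T2 24 > Soy/T1 22 > Cotton/T1 21 > Maize/T2 18 > Soy/T2 11 > Cotton/T2 2.
Rice/T1 (31): +70 → 360 left.
Fill Maize T1 block (70 at 29) → 290 left.
Barley T1 at 28: fill all 70 → 220 left.
Fill Barley T2 block (60 at 27) → 160 left.
Rice/T2 (24): +90 → 70 left.
Soy/T1: +70 of 90 at 22; pool empty.
Total = 31×70 + 29×70 + 28×70 + 27×60 + 24×90 + 22×70 = 11480.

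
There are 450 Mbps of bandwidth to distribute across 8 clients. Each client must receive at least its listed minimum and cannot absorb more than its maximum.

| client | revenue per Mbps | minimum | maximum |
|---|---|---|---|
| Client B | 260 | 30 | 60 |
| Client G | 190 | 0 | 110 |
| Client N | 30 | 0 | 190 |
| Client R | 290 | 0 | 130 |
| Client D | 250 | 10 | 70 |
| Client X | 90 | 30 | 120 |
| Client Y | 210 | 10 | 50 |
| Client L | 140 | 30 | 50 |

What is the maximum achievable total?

103400

Meeting every minimum uses 30+0+0+0+10+30+10+30 = 110 Mbps, leaving 340.
Rank by revenue per Mbps: Client R 290 > Client B 260 > Client D 250 > Client Y 210 > Client G 190 > Client L 140 > Client X 90 > Client N 30.
Client R: +130 to 130 (cap) → 210 left.
Client B: +30 to 60 (cap) → 180 left.
Client D takes 60 more to reach its cap of 70 → 120 left.
Client Y: +40 to 50 (cap) → 80 left.
Only 80 left; Client G takes them to reach 80.
Total = 260×60 + 190×80 + 290×130 + 250×70 + 90×30 + 210×50 + 140×30 = 103400.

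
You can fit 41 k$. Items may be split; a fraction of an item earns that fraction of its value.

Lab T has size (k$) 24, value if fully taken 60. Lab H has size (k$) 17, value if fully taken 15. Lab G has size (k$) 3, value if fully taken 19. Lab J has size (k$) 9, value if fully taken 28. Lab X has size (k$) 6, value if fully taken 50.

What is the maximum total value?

Sort by value density: Lab X 50/6≈8.33, Lab G 19/3≈6.33, Lab J 28/9≈3.11, Lab T 60/24≈2.5, Lab H 15/17≈0.882.
Lab X: take in full, 6 k$ for value 50 ; 35 left.
Take all of Lab G (3 k$, value 19) ; 32 k$ left.
Take all of Lab J (9 k$, value 28) ; 23 k$ left.
23 k$ left: a 23/24 share of Lab T gives 60×23/24 = 57.5.
Total value = 154.5.

154.5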